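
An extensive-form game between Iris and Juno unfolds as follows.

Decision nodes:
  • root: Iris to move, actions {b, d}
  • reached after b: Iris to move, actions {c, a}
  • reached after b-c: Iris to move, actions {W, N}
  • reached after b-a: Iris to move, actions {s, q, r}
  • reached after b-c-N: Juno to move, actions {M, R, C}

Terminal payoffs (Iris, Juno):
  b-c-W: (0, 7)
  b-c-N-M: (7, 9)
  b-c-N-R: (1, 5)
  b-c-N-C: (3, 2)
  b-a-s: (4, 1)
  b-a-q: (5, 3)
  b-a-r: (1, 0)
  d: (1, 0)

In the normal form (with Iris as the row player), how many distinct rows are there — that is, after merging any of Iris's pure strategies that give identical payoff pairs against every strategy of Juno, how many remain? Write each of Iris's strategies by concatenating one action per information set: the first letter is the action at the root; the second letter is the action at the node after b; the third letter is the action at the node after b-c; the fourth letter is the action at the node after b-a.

5

Iris has 24 pure strategies: bcWs, bcWq, bcWr, bcNs, bcNq, bcNr, baWs, baWq, baWr, baNs, baNq, baNr, dcWs, dcWq, dcWr, dcNs, dcNq, dcNr, daWs, daWq, daWr, daNs, daNq, daNr. Columns: M, R, C.
{bcWs, bcWq, bcWr} → row (0,7) (0,7) (0,7)
{bcNs, bcNq, bcNr} → row (7,9) (1,5) (3,2)
{baWs, baNs} → row (4,1) (4,1) (4,1)
{baWq, baNq} → row (5,3) (5,3) (5,3)
{baWr, baNr, dcWs, dcWq, dcWr, dcNs, dcNq, dcNr, daWs, daWq, daWr, daNs, daNq, daNr} → row (1,0) (1,0) (1,0)
That's 5 distinct rows out of 24 strategies.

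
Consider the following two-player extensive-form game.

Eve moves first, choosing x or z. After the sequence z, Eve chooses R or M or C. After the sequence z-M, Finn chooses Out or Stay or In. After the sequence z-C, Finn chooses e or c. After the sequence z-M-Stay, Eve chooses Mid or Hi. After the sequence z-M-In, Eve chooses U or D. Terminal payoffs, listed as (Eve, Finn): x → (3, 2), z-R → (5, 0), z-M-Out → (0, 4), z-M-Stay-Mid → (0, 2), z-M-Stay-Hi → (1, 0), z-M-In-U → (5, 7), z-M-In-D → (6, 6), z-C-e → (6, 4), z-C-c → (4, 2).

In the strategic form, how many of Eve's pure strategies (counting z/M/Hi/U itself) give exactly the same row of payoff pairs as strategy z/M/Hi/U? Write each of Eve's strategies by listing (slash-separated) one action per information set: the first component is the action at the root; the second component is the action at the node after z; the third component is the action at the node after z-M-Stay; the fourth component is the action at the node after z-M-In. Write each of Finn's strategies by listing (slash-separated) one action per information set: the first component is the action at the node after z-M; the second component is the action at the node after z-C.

Row for z/M/Hi/U (columns Out/e, Out/c, Stay/e, Stay/c, In/e, In/c): (0,4) (0,4) (1,0) (1,0) (5,7) (5,7).
Every one of Eve's information sets is on the play path for some reply by Finn when Eve follows z/M/Hi/U.
Changing the action at any of them therefore changes at least one column, so only z/M/Hi/U itself gives this row.

1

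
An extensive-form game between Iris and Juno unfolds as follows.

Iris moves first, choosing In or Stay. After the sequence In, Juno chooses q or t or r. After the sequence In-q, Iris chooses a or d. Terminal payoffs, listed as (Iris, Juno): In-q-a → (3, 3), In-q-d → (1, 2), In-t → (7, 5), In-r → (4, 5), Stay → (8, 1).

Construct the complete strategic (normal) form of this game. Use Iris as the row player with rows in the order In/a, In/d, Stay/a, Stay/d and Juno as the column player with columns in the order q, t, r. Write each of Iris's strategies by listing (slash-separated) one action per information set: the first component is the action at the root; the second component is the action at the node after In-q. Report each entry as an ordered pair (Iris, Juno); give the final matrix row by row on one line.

Row In/a: q→(3,3), t→(7,5), r→(4,5)
Row In/d: q→(1,2), t→(7,5), r→(4,5)
Row Stay/a: q→(8,1), t→(8,1), r→(8,1)
Row Stay/d: q→(8,1), t→(8,1), r→(8,1)

In/a: (3,3) (7,5) (4,5) | In/d: (1,2) (7,5) (4,5) | Stay/a: (8,1) (8,1) (8,1) | Stay/d: (8,1) (8,1) (8,1)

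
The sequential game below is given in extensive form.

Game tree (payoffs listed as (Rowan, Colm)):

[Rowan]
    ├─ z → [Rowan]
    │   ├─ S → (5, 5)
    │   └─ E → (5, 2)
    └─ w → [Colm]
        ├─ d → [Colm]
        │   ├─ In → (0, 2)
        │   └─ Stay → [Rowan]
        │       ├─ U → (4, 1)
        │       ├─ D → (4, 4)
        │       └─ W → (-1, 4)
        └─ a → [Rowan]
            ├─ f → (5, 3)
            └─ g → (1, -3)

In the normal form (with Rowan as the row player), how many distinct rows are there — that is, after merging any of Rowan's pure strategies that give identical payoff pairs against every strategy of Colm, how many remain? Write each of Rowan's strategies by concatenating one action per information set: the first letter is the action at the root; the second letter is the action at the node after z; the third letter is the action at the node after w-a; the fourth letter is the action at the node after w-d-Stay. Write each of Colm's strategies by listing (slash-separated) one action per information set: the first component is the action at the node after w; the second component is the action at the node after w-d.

8

Rowan has 24 pure strategies: zSfU, zSfD, zSfW, zSgU, zSgD, zSgW, zEfU, zEfD, zEfW, zEgU, zEgD, zEgW, wSfU, wSfD, wSfW, wSgU, wSgD, wSgW, wEfU, wEfD, wEfW, wEgU, wEgD, wEgW. Columns: d/In, d/Stay, a/In, a/Stay.
{zSfU, zSfD, zSfW, zSgU, zSgD, zSgW} → row (5,5) (5,5) (5,5) (5,5)
{zEfU, zEfD, zEfW, zEgU, zEgD, zEgW} → row (5,2) (5,2) (5,2) (5,2)
{wSfU, wEfU} → row (0,2) (4,1) (5,3) (5,3)
{wSfD, wEfD} → row (0,2) (4,4) (5,3) (5,3)
{wSfW, wEfW} → row (0,2) (-1,4) (5,3) (5,3)
{wSgU, wEgU} → row (0,2) (4,1) (1,-3) (1,-3)
{wSgD, wEgD} → row (0,2) (4,4) (1,-3) (1,-3)
{wSgW, wEgW} → row (0,2) (-1,4) (1,-3) (1,-3)
That's 8 distinct rows out of 24 strategies.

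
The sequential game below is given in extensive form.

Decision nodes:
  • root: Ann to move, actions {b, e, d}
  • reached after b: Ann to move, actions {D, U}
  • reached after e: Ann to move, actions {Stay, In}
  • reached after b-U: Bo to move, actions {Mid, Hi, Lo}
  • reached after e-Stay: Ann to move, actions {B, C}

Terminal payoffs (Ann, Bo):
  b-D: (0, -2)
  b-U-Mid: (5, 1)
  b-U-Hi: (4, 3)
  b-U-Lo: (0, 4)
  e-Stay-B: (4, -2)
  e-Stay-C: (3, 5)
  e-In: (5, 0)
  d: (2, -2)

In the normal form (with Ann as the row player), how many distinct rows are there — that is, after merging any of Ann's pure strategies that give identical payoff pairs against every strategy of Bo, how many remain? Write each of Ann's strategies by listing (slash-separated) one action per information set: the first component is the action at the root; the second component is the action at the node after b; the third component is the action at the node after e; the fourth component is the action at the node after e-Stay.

Ann has 24 pure strategies: b/D/Stay/B, b/D/Stay/C, b/D/In/B, b/D/In/C, b/U/Stay/B, b/U/Stay/C, b/U/In/B, b/U/In/C, e/D/Stay/B, e/D/Stay/C, e/D/In/B, e/D/In/C, e/U/Stay/B, e/U/Stay/C, e/U/In/B, e/U/In/C, d/D/Stay/B, d/D/Stay/C, d/D/In/B, d/D/In/C, d/U/Stay/B, d/U/Stay/C, d/U/In/B, d/U/In/C. Columns: Mid, Hi, Lo.
{b/D/Stay/B, b/D/Stay/C, b/D/In/B, b/D/In/C} → row (0,-2) (0,-2) (0,-2)
{b/U/Stay/B, b/U/Stay/C, b/U/In/B, b/U/In/C} → row (5,1) (4,3) (0,4)
{e/D/Stay/B, e/U/Stay/B} → row (4,-2) (4,-2) (4,-2)
{e/D/Stay/C, e/U/Stay/C} → row (3,5) (3,5) (3,5)
{e/D/In/B, e/D/In/C, e/U/In/B, e/U/In/C} → row (5,0) (5,0) (5,0)
{d/D/Stay/B, d/D/Stay/C, d/D/In/B, d/D/In/C, d/U/Stay/B, d/U/Stay/C, d/U/In/B, d/U/In/C} → row (2,-2) (2,-2) (2,-2)
That's 6 distinct rows out of 24 strategies.

6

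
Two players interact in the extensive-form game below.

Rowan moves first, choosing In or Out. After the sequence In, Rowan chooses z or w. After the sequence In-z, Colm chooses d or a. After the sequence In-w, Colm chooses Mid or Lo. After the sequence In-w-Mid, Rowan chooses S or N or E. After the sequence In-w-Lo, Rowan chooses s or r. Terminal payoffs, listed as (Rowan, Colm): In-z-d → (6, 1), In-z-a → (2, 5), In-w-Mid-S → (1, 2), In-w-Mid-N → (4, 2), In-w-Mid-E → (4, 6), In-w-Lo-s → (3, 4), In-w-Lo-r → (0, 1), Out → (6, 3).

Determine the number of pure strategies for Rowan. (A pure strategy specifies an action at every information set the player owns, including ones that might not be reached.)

Rowan owns the root with actions {In, Out} — two choices.
Rowan owns the node after In with actions {z, w} — two choices.
Rowan owns the node after In-w-Mid with actions {S, N, E} — three choices.
Rowan owns the node after In-w-Lo with actions {s, r} — two choices.
A pure strategy fixes one action at each information set independently, so the count is the product 2 × 2 × 3 × 2 = 24.

24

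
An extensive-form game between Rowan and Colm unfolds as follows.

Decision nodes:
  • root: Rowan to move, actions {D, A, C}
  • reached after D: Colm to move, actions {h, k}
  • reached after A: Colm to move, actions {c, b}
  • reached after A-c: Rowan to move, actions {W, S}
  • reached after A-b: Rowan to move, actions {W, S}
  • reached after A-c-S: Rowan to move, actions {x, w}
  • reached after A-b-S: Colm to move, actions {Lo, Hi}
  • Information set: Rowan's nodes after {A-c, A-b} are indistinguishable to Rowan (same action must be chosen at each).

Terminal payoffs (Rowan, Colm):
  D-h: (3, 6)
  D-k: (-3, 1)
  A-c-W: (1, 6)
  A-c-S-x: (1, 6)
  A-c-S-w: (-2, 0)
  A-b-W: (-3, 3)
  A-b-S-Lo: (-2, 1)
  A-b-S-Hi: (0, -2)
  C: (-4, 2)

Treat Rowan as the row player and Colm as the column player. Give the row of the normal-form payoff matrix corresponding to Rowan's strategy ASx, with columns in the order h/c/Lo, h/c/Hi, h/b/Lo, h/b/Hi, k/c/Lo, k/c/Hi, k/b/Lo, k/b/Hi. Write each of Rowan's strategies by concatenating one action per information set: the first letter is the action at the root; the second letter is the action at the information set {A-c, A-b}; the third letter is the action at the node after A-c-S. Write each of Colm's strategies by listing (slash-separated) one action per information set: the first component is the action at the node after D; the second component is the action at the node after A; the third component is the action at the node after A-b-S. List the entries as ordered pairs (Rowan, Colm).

vs h/c/Lo: Rowan plays A → Colm plays c at [A] → Rowan plays S at [A-c] → Rowan plays x at [A-c-S] → (1, 6)
vs h/c/Hi: Rowan plays A → Colm plays c at [A] → Rowan plays S at [A-c] → Rowan plays x at [A-c-S] → (1, 6)
vs h/b/Lo: Rowan plays A → Colm plays b at [A] → Rowan plays S at [A-b] → Colm plays Lo at [A-b-S] → (-2, 1)
vs h/b/Hi: Rowan plays A → Colm plays b at [A] → Rowan plays S at [A-b] → Colm plays Hi at [A-b-S] → (0, -2)
vs k/c/Lo: Rowan plays A → Colm plays c at [A] → Rowan plays S at [A-c] → Rowan plays x at [A-c-S] → (1, 6)
vs k/c/Hi: Rowan plays A → Colm plays c at [A] → Rowan plays S at [A-c] → Rowan plays x at [A-c-S] → (1, 6)
vs k/b/Lo: Rowan plays A → Colm plays b at [A] → Rowan plays S at [A-b] → Colm plays Lo at [A-b-S] → (-2, 1)
vs k/b/Hi: Rowan plays A → Colm plays b at [A] → Rowan plays S at [A-b] → Colm plays Hi at [A-b-S] → (0, -2)

(1,6) (1,6) (-2,1) (0,-2) (1,6) (1,6) (-2,1) (0,-2)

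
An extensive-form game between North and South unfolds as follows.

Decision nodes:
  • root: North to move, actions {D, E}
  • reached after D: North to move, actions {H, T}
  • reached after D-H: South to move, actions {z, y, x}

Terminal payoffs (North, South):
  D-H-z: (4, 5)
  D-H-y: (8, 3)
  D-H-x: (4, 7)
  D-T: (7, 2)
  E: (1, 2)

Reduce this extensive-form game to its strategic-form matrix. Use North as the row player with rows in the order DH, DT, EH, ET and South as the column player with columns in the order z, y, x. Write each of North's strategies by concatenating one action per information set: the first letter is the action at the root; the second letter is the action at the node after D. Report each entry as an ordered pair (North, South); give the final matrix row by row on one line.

DH: (4,5) (8,3) (4,7) | DT: (7,2) (7,2) (7,2) | EH: (1,2) (1,2) (1,2) | ET: (1,2) (1,2) (1,2)

Row DH: z→(4,5), y→(8,3), x→(4,7)
Row DT: z→(7,2), y→(7,2), x→(7,2)
Row EH: z→(1,2), y→(1,2), x→(1,2)
Row ET: z→(1,2), y→(1,2), x→(1,2)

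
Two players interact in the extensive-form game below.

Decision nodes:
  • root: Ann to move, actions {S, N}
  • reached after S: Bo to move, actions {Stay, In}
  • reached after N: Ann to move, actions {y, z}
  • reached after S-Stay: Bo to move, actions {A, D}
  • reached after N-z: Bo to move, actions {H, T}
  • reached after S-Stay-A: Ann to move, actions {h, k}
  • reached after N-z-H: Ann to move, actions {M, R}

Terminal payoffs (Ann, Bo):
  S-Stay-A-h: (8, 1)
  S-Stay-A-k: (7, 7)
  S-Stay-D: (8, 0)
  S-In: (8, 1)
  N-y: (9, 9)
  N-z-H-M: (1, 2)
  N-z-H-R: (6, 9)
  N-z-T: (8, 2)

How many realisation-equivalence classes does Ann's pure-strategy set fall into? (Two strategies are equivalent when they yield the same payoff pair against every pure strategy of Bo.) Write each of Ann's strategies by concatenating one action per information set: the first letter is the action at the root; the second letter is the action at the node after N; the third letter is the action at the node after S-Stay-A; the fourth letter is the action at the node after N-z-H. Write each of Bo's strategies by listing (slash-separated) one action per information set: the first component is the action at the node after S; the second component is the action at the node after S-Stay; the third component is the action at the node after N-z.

5

Ann has 16 pure strategies: SyhM, SyhR, SykM, SykR, SzhM, SzhR, SzkM, SzkR, NyhM, NyhR, NykM, NykR, NzhM, NzhR, NzkM, NzkR. Columns: Stay/A/H, Stay/A/T, Stay/D/H, Stay/D/T, In/A/H, In/A/T, In/D/H, In/D/T.
{SyhM, SyhR, SzhM, SzhR} → row (8,1) (8,1) (8,0) (8,0) (8,1) (8,1) (8,1) (8,1)
{SykM, SykR, SzkM, SzkR} → row (7,7) (7,7) (8,0) (8,0) (8,1) (8,1) (8,1) (8,1)
{NyhM, NyhR, NykM, NykR} → row (9,9) (9,9) (9,9) (9,9) (9,9) (9,9) (9,9) (9,9)
{NzhM, NzkM} → row (1,2) (8,2) (1,2) (8,2) (1,2) (8,2) (1,2) (8,2)
{NzhR, NzkR} → row (6,9) (8,2) (6,9) (8,2) (6,9) (8,2) (6,9) (8,2)
That's 5 distinct rows out of 16 strategies.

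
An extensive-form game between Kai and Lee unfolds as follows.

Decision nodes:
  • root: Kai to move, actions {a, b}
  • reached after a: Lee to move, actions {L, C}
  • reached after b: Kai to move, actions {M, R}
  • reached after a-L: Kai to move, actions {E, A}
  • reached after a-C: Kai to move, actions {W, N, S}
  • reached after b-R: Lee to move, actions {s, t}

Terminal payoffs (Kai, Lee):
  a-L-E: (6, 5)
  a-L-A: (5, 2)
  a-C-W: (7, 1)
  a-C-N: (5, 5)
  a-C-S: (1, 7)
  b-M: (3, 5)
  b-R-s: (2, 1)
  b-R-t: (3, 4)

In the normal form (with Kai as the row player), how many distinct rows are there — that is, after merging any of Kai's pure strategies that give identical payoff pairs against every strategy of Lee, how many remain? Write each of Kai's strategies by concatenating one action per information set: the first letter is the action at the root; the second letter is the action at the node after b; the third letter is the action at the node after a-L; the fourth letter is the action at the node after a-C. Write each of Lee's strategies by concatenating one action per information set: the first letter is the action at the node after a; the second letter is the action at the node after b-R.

Kai has 24 pure strategies: aMEW, aMEN, aMES, aMAW, aMAN, aMAS, aREW, aREN, aRES, aRAW, aRAN, aRAS, bMEW, bMEN, bMES, bMAW, bMAN, bMAS, bREW, bREN, bRES, bRAW, bRAN, bRAS. Columns: Ls, Lt, Cs, Ct.
{aMEW, aREW} → row (6,5) (6,5) (7,1) (7,1)
{aMEN, aREN} → row (6,5) (6,5) (5,5) (5,5)
{aMES, aRES} → row (6,5) (6,5) (1,7) (1,7)
{aMAW, aRAW} → row (5,2) (5,2) (7,1) (7,1)
{aMAN, aRAN} → row (5,2) (5,2) (5,5) (5,5)
{aMAS, aRAS} → row (5,2) (5,2) (1,7) (1,7)
{bMEW, bMEN, bMES, bMAW, bMAN, bMAS} → row (3,5) (3,5) (3,5) (3,5)
{bREW, bREN, bRES, bRAW, bRAN, bRAS} → row (2,1) (3,4) (2,1) (3,4)
That's 8 distinct rows out of 24 strategies.

8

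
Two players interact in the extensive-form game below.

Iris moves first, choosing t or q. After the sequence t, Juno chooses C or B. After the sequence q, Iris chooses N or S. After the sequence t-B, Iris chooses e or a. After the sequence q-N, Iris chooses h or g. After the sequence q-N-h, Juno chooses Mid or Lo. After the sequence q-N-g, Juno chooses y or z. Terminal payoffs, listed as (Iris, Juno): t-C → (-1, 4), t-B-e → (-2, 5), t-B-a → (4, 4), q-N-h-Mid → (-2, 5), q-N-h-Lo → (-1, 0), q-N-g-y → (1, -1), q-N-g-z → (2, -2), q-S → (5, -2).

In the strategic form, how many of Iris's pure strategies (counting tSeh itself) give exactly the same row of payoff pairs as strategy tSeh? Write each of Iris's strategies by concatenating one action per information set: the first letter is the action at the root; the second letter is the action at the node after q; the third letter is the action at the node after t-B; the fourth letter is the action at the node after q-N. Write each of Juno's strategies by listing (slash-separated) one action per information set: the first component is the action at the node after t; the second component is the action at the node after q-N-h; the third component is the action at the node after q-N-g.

Row for tSeh (columns C/Mid/y, C/Mid/z, C/Lo/y, C/Lo/z, B/Mid/y, B/Mid/z, B/Lo/y, B/Lo/z): (-1,4) (-1,4) (-1,4) (-1,4) (-2,5) (-2,5) (-2,5) (-2,5).
Under tSeh, Iris's choice at the node after q and at the node after q-N can never be reached regardless of what Juno does, so varying those choices leaves every outcome unchanged.
Holding the reachable choices fixed and varying the unreachable ones freely already gives 2 × 2 = 4 equivalent strategies.
No other strategy reproduces this row, so those 4 are the full class: tNeh, tNeg, tSeh, tSeg.

4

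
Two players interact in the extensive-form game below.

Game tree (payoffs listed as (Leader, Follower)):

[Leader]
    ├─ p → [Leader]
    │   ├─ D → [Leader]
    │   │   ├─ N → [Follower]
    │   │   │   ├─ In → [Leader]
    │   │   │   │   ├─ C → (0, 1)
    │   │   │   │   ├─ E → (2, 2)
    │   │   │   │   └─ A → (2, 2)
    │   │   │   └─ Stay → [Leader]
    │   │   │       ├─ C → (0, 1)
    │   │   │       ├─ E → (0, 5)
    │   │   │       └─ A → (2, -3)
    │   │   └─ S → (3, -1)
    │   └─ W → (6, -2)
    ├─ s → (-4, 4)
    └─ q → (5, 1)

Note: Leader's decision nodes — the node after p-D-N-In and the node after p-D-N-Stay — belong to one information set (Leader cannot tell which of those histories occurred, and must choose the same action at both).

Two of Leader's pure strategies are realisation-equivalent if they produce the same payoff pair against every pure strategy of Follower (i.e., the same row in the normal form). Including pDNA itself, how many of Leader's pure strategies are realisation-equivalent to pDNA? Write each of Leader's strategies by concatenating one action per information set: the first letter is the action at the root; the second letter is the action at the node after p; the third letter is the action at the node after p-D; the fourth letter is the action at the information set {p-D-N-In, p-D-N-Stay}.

1

Row for pDNA (columns In, Stay): (2,2) (2,-3).
Every one of Leader's information sets is on the play path for some reply by Follower when Leader follows pDNA.
Changing the action at any of them therefore changes at least one column, so only pDNA itself gives this row.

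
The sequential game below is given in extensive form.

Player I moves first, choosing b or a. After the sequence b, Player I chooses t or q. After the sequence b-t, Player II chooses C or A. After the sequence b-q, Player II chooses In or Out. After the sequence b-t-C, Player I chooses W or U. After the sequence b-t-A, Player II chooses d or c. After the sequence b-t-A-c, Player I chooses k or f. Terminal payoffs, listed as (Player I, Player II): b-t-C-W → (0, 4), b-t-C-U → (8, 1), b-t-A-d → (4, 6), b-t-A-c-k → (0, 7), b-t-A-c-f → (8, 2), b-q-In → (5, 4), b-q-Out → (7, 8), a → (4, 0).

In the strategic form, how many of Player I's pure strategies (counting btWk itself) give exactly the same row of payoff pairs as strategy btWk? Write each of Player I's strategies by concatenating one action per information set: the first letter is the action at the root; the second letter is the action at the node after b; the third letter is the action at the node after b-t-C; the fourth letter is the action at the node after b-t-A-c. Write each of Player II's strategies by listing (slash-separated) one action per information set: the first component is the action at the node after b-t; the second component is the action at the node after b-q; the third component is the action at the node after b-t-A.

Row for btWk (columns C/In/d, C/In/c, C/Out/d, C/Out/c, A/In/d, A/In/c, A/Out/d, A/Out/c): (0,4) (0,4) (0,4) (0,4) (4,6) (0,7) (4,6) (0,7).
Every one of Player I's information sets is on the play path for some reply by Player II when Player I follows btWk.
Changing the action at any of them therefore changes at least one column, so only btWk itself gives this row.

1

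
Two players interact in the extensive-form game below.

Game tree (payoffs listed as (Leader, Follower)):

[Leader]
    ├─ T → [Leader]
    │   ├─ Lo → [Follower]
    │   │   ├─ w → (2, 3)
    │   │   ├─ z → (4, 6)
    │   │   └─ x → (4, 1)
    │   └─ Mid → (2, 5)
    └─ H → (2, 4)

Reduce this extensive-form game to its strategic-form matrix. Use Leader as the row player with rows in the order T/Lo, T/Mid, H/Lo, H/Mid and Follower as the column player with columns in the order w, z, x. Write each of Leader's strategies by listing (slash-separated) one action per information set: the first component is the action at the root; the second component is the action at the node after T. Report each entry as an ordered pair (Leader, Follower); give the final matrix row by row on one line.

T/Lo: (2,3) (4,6) (4,1) | T/Mid: (2,5) (2,5) (2,5) | H/Lo: (2,4) (2,4) (2,4) | H/Mid: (2,4) (2,4) (2,4)

             w        z        x
 T/Lo    (2,3)    (4,6)    (4,1)
T/Mid    (2,5)    (2,5)    (2,5)
 H/Lo    (2,4)    (2,4)    (2,4)
H/Mid    (2,4)    (2,4)    (2,4)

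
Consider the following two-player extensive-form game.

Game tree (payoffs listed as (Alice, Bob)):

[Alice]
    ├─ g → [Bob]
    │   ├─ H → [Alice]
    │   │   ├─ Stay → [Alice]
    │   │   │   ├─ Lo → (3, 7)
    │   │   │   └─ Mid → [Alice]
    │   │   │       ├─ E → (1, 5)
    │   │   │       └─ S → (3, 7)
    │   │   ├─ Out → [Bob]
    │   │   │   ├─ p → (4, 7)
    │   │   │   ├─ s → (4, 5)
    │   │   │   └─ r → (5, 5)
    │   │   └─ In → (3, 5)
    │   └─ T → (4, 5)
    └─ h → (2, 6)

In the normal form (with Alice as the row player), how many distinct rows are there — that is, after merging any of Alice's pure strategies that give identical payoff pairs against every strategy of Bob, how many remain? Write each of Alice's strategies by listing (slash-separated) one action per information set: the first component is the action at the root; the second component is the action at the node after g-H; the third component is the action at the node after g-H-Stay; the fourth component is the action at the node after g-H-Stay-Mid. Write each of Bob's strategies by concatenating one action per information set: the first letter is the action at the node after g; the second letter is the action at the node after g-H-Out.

Alice has 24 pure strategies: g/Stay/Lo/E, g/Stay/Lo/S, g/Stay/Mid/E, g/Stay/Mid/S, g/Out/Lo/E, g/Out/Lo/S, g/Out/Mid/E, g/Out/Mid/S, g/In/Lo/E, g/In/Lo/S, g/In/Mid/E, g/In/Mid/S, h/Stay/Lo/E, h/Stay/Lo/S, h/Stay/Mid/E, h/Stay/Mid/S, h/Out/Lo/E, h/Out/Lo/S, h/Out/Mid/E, h/Out/Mid/S, h/In/Lo/E, h/In/Lo/S, h/In/Mid/E, h/In/Mid/S. Columns: Hp, Hs, Hr, Tp, Ts, Tr.
{g/Stay/Lo/E, g/Stay/Lo/S, g/Stay/Mid/S} → row (3,7) (3,7) (3,7) (4,5) (4,5) (4,5)
{g/Stay/Mid/E} → row (1,5) (1,5) (1,5) (4,5) (4,5) (4,5)
{g/Out/Lo/E, g/Out/Lo/S, g/Out/Mid/E, g/Out/Mid/S} → row (4,7) (4,5) (5,5) (4,5) (4,5) (4,5)
{g/In/Lo/E, g/In/Lo/S, g/In/Mid/E, g/In/Mid/S} → row (3,5) (3,5) (3,5) (4,5) (4,5) (4,5)
{h/Stay/Lo/E, h/Stay/Lo/S, h/Stay/Mid/E, h/Stay/Mid/S, h/Out/Lo/E, h/Out/Lo/S, h/Out/Mid/E, h/Out/Mid/S, h/In/Lo/E, h/In/Lo/S, h/In/Mid/E, h/In/Mid/S} → row (2,6) (2,6) (2,6) (2,6) (2,6) (2,6)
That's 5 distinct rows out of 24 strategies.

5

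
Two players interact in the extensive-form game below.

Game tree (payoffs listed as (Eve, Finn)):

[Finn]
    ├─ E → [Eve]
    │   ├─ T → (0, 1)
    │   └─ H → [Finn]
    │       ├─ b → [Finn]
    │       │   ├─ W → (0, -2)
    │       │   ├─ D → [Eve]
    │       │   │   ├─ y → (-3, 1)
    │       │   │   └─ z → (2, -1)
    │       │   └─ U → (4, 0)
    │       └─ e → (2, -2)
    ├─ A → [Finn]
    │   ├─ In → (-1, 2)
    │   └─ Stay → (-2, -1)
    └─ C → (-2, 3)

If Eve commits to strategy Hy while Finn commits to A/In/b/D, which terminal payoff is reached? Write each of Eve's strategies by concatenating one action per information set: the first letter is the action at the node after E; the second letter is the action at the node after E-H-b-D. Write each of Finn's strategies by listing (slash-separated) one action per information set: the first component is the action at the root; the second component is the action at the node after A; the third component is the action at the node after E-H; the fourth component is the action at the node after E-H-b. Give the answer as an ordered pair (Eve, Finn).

Trace the play path from the root:
  Finn plays A
  Finn plays In at [A]
→ terminal payoff (-1, 2).
(Eve's choice at the node after E is never reached on this path, so it doesn't affect the outcome.)

(-1, 2)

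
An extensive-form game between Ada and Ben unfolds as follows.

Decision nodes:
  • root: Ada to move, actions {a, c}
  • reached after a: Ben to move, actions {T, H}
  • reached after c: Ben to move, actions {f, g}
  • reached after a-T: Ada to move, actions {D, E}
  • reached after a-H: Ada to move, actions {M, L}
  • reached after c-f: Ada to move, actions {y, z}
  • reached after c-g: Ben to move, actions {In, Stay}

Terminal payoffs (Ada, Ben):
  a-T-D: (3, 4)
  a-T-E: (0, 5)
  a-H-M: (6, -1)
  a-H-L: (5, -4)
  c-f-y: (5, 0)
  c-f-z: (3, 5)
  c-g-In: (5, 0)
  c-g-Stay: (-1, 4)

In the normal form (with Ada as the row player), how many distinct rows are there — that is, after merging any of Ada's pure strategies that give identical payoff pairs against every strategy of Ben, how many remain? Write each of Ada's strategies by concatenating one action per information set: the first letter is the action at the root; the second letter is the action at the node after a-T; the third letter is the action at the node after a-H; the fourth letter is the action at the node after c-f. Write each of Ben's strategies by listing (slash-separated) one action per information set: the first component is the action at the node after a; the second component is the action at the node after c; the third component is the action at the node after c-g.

Ada has 16 pure strategies: aDMy, aDMz, aDLy, aDLz, aEMy, aEMz, aELy, aELz, cDMy, cDMz, cDLy, cDLz, cEMy, cEMz, cELy, cELz. Columns: T/f/In, T/f/Stay, T/g/In, T/g/Stay, H/f/In, H/f/Stay, H/g/In, H/g/Stay.
{aDMy, aDMz} → row (3,4) (3,4) (3,4) (3,4) (6,-1) (6,-1) (6,-1) (6,-1)
{aDLy, aDLz} → row (3,4) (3,4) (3,4) (3,4) (5,-4) (5,-4) (5,-4) (5,-4)
{aEMy, aEMz} → row (0,5) (0,5) (0,5) (0,5) (6,-1) (6,-1) (6,-1) (6,-1)
{aELy, aELz} → row (0,5) (0,5) (0,5) (0,5) (5,-4) (5,-4) (5,-4) (5,-4)
{cDMy, cDLy, cEMy, cELy} → row (5,0) (5,0) (5,0) (-1,4) (5,0) (5,0) (5,0) (-1,4)
{cDMz, cDLz, cEMz, cELz} → row (3,5) (3,5) (5,0) (-1,4) (3,5) (3,5) (5,0) (-1,4)
That's 6 distinct rows out of 16 strategies.

6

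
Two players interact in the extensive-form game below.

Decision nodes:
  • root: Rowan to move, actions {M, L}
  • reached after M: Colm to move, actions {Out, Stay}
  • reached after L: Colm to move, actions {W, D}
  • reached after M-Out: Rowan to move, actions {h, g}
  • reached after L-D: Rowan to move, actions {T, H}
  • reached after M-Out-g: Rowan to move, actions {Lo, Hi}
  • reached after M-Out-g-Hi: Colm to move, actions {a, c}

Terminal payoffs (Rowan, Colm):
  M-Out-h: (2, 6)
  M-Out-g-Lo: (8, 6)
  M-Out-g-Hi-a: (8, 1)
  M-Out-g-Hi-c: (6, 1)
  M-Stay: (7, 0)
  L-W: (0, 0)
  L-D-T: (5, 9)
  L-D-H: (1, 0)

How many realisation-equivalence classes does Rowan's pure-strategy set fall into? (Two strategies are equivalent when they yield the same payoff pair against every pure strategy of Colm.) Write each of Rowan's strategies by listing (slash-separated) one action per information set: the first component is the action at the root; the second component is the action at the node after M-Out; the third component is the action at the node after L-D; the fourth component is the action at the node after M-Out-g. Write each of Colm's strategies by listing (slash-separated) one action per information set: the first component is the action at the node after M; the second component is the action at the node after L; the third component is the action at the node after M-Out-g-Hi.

Rowan has 16 pure strategies: M/h/T/Lo, M/h/T/Hi, M/h/H/Lo, M/h/H/Hi, M/g/T/Lo, M/g/T/Hi, M/g/H/Lo, M/g/H/Hi, L/h/T/Lo, L/h/T/Hi, L/h/H/Lo, L/h/H/Hi, L/g/T/Lo, L/g/T/Hi, L/g/H/Lo, L/g/H/Hi. Columns: Out/W/a, Out/W/c, Out/D/a, Out/D/c, Stay/W/a, Stay/W/c, Stay/D/a, Stay/D/c.
{M/h/T/Lo, M/h/T/Hi, M/h/H/Lo, M/h/H/Hi} → row (2,6) (2,6) (2,6) (2,6) (7,0) (7,0) (7,0) (7,0)
{M/g/T/Lo, M/g/H/Lo} → row (8,6) (8,6) (8,6) (8,6) (7,0) (7,0) (7,0) (7,0)
{M/g/T/Hi, M/g/H/Hi} → row (8,1) (6,1) (8,1) (6,1) (7,0) (7,0) (7,0) (7,0)
{L/h/T/Lo, L/h/T/Hi, L/g/T/Lo, L/g/T/Hi} → row (0,0) (0,0) (5,9) (5,9) (0,0) (0,0) (5,9) (5,9)
{L/h/H/Lo, L/h/H/Hi, L/g/H/Lo, L/g/H/Hi} → row (0,0) (0,0) (1,0) (1,0) (0,0) (0,0) (1,0) (1,0)
That's 5 distinct rows out of 16 strategies.

5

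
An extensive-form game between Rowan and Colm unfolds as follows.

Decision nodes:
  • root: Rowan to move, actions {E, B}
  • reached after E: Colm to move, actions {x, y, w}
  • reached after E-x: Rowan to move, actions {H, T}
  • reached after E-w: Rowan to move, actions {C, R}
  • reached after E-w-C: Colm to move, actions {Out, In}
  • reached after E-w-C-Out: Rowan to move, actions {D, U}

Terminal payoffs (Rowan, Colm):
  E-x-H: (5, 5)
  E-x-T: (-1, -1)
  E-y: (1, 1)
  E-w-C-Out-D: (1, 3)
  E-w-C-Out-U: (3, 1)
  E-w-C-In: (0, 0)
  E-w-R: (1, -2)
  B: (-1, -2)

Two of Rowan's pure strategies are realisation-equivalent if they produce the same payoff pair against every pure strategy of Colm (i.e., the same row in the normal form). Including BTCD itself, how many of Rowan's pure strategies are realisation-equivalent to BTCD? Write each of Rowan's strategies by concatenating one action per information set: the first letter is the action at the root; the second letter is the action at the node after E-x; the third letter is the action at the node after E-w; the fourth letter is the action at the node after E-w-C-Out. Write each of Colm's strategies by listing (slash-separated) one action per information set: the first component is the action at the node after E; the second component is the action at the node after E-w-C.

8

Row for BTCD (columns x/Out, x/In, y/Out, y/In, w/Out, w/In): (-1,-2) (-1,-2) (-1,-2) (-1,-2) (-1,-2) (-1,-2).
Under BTCD, Rowan's choice at the node after E-x and at the node after E-w and at the node after E-w-C-Out can never be reached regardless of what Colm does, so varying those choices leaves every outcome unchanged.
Holding the reachable choices fixed and varying the unreachable ones freely already gives 2 × 2 × 2 = 8 equivalent strategies.
No other strategy reproduces this row, so those 8 are the full class: BHCD, BHCU, BHRD, BHRU, BTCD, BTCU, BTRD, BTRU.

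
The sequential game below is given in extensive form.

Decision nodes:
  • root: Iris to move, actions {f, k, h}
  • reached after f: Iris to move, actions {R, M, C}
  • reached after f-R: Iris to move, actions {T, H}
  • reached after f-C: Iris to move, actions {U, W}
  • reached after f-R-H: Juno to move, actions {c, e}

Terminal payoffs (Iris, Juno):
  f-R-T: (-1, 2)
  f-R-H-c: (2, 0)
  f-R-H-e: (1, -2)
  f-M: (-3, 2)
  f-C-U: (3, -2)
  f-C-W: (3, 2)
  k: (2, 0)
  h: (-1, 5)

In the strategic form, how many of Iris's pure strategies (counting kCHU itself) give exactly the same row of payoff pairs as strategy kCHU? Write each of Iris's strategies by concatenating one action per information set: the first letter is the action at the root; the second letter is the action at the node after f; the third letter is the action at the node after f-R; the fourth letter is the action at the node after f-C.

12

Row for kCHU (columns c, e): (2,0) (2,0).
Under kCHU, Iris's choice at the node after f and at the node after f-R and at the node after f-C can never be reached regardless of what Juno does, so varying those choices leaves every outcome unchanged.
Holding the reachable choices fixed and varying the unreachable ones freely already gives 3 × 2 × 2 = 12 equivalent strategies.
No other strategy reproduces this row, so those 12 are the full class: kRTU, kRTW, kRHU, kRHW, kMTU, kMTW, kMHU, kMHW, kCTU, kCTW, kCHU, kCHW.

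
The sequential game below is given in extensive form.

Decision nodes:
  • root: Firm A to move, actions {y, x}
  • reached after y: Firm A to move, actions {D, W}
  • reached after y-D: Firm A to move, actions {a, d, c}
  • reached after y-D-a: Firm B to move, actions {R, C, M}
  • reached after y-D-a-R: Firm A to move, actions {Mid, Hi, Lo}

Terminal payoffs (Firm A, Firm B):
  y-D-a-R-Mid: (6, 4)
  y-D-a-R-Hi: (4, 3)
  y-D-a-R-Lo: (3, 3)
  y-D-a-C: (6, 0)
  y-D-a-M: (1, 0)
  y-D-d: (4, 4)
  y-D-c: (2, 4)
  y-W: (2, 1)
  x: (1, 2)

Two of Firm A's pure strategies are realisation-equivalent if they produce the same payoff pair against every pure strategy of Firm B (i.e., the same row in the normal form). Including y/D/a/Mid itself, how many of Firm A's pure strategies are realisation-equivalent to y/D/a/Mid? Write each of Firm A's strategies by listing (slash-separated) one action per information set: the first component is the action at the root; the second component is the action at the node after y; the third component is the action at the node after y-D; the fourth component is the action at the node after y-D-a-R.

1

Row for y/D/a/Mid (columns R, C, M): (6,4) (6,0) (1,0).
Every one of Firm A's information sets is on the play path for some reply by Firm B when Firm A follows y/D/a/Mid.
Changing the action at any of them therefore changes at least one column, so only y/D/a/Mid itself gives this row.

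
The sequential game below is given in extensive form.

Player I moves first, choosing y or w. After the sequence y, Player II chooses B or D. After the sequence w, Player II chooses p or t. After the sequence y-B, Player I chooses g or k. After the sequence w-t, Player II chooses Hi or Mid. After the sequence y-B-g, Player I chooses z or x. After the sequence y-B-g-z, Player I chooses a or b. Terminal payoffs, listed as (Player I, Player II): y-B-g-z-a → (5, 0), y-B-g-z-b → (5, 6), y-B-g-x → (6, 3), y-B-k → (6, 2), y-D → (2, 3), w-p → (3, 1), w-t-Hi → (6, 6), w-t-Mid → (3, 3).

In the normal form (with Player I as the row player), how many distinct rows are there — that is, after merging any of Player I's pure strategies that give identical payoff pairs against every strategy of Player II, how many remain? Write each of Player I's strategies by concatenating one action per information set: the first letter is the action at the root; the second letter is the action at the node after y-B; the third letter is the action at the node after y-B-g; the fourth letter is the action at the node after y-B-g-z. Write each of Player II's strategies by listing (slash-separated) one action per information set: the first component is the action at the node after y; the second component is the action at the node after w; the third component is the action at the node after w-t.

Player I has 16 pure strategies: ygza, ygzb, ygxa, ygxb, ykza, ykzb, ykxa, ykxb, wgza, wgzb, wgxa, wgxb, wkza, wkzb, wkxa, wkxb. Columns: B/p/Hi, B/p/Mid, B/t/Hi, B/t/Mid, D/p/Hi, D/p/Mid, D/t/Hi, D/t/Mid.
{ygza} → row (5,0) (5,0) (5,0) (5,0) (2,3) (2,3) (2,3) (2,3)
{ygzb} → row (5,6) (5,6) (5,6) (5,6) (2,3) (2,3) (2,3) (2,3)
{ygxa, ygxb} → row (6,3) (6,3) (6,3) (6,3) (2,3) (2,3) (2,3) (2,3)
{ykza, ykzb, ykxa, ykxb} → row (6,2) (6,2) (6,2) (6,2) (2,3) (2,3) (2,3) (2,3)
{wgza, wgzb, wgxa, wgxb, wkza, wkzb, wkxa, wkxb} → row (3,1) (3,1) (6,6) (3,3) (3,1) (3,1) (6,6) (3,3)
That's 5 distinct rows out of 16 strategies.

5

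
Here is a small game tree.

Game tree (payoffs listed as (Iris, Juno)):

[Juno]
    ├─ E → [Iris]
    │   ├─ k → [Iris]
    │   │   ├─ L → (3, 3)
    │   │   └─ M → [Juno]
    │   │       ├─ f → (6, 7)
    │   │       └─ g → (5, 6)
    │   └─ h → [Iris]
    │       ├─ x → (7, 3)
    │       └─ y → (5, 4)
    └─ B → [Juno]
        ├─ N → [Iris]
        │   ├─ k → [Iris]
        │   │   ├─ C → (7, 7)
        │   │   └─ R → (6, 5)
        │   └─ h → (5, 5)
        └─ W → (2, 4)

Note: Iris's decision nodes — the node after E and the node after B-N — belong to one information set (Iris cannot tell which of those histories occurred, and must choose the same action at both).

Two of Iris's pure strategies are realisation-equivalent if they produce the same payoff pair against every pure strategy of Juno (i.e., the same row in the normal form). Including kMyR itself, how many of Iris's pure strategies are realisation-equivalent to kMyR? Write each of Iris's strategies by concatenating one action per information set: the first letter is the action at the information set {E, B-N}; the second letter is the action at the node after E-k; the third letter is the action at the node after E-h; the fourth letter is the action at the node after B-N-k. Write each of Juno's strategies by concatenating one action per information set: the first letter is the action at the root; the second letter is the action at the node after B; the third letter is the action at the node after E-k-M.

Row for kMyR (columns ENf, ENg, EWf, EWg, BNf, BNg, BWf, BWg): (6,7) (5,6) (6,7) (5,6) (6,5) (6,5) (2,4) (2,4).
Under kMyR, Iris's choice at the node after E-h can never be reached regardless of what Juno does, so varying those choices leaves every outcome unchanged.
Holding the reachable choices fixed and varying the unreachable one freely already gives 2 equivalent strategies.
No other strategy reproduces this row, so those 2 are the full class: kMxR, kMyR.

2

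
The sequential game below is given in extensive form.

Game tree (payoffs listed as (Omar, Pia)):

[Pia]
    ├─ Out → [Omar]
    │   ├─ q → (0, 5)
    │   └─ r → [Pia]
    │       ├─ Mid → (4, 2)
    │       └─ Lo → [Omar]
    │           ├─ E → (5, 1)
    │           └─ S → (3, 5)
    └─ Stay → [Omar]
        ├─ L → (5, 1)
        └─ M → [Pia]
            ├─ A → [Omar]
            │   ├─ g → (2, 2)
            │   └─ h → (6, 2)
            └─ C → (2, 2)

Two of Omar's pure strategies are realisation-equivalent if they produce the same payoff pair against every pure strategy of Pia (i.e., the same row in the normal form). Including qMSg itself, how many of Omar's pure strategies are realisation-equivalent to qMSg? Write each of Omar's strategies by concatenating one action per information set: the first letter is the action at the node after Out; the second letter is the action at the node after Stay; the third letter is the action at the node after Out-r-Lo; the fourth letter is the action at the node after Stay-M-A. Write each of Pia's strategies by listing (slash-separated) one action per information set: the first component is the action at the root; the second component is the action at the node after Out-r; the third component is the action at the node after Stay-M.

2

Row for qMSg (columns Out/Mid/A, Out/Mid/C, Out/Lo/A, Out/Lo/C, Stay/Mid/A, Stay/Mid/C, Stay/Lo/A, Stay/Lo/C): (0,5) (0,5) (0,5) (0,5) (2,2) (2,2) (2,2) (2,2).
Under qMSg, Omar's choice at the node after Out-r-Lo can never be reached regardless of what Pia does, so varying those choices leaves every outcome unchanged.
Holding the reachable choices fixed and varying the unreachable one freely already gives 2 equivalent strategies.
No other strategy reproduces this row, so those 2 are the full class: qMEg, qMSg.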